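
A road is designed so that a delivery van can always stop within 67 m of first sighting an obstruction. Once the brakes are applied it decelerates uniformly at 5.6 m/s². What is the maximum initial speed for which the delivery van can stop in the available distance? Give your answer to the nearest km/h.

v²/(2a) = d ⇒ v = √(2 × 5.600 × 67) = √750.40 = 27.3934 m/s.
27.3934 m/s × 3.6 = 98.616 km/h.

Maximum speed ≈ 99 km/h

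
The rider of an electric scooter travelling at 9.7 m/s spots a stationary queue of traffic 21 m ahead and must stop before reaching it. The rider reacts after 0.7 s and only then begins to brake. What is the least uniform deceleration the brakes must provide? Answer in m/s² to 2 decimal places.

Distance covered during reaction = 9.7000 × 0.7 = 6.790 m.
Distance available for braking: 21 − 6.790 = 14.210 m.
v² = 2a·d ⇒ a = v²/(2d) = 9.7000² / (2 × 14.210) = 94.090 / 28.420 = 3.3107 m/s².

Required deceleration ≈ 3.31 m/s²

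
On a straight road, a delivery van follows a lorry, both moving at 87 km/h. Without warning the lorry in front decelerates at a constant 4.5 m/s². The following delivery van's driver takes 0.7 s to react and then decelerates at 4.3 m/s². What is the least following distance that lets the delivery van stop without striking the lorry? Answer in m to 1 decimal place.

Minimum gap ≈ 19.9 m

87 km/h ÷ 3.6 = 24.1667 m/s.
Leader travels v²/(2a_L) = 584.029 / 9.000 = 64.892 m before stopping.
Follower covers v·t_r = 24.1667 × 0.7 = 16.917 m while reacting, then v²/(2a_F) = 584.029 / 8.600 = 67.910 m while braking, for a total of 16.917 + 67.910 = 84.827 m.
Since a_F ≤ a_L and the follower starts braking later, the follower is never slower than the leader, so the closest approach is when both have stopped.
Minimum gap = 84.827 − 64.892 = 19.935 m.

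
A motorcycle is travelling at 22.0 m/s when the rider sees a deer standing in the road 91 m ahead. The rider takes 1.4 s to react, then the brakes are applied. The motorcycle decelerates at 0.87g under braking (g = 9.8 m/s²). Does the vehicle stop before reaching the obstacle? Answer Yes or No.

a = 0.87 × 9.8 = 8.526 m/s².
Reaction distance = 22.0000 × 1.4 = 30.800 m.
Braking distance = v²/(2a) = 484.000 / 17.052 = 28.384 m.
Total stopping distance = 30.800 + 28.384 = 59.184 m, vs 91 m available — it stops with 91 − 59.184 = 31.816 m to spare.

Yes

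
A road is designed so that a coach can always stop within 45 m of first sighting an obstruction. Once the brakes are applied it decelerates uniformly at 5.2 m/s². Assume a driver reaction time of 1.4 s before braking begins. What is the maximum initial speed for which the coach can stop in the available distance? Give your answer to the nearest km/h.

Maximum speed ≈ 56 km/h

Stopping distance: v·t_r + v²/(2a) = 45 with t_r = 1.4 s and a = 5.200 m/s².
So v² + 14.560 v − 468.00 = 0.
Positive root: v = −a·t_r + √((a·t_r)² + 2a·d) = −7.280 + √(52.998 + 468.00) = 15.5454 m/s.
15.5454 m/s × 3.6 = 55.963 km/h.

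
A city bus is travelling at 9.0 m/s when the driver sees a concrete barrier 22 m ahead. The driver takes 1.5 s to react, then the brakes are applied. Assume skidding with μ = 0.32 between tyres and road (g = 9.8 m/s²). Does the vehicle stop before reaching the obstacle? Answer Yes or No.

No

a = μg = 0.32 × 9.8 = 3.136 m/s².
Reaction distance = 9.0000 × 1.5 = 13.500 m.
Braking distance = v²/(2a) = 81.000 / 6.272 = 12.915 m.
Total stopping distance = 13.500 + 12.915 = 26.415 m, vs 22 m available — it cannot stop in time and overshoots by 26.415 − 22 = 4.415 m.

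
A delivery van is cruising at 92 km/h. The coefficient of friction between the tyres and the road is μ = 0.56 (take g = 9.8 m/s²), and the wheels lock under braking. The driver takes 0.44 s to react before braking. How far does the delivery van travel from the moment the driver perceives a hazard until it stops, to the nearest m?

Total stopping distance ≈ 71 m

92 km/h ÷ 3.6 = 25.5556 m/s.
a = μg = 0.56 × 9.8 = 5.488 m/s².
Reaction distance = v·t_r = 25.5556 × 0.44 = 11.244 m.
Braking distance = v²/(2a) = 25.5556² / (2 × 5.488) = 653.089 / 10.976 = 59.502 m.
Total = 11.244 + 59.502 = 70.746 m.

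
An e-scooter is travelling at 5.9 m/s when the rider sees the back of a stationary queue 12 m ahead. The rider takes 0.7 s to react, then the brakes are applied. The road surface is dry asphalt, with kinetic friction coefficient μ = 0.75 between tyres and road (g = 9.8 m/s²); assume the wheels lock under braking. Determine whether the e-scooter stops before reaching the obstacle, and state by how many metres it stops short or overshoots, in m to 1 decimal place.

a = μg = 0.75 × 9.8 = 7.350 m/s².
Reaction distance = 5.9000 × 0.7 = 4.130 m.
Braking distance = v²/(2a) = 34.810 / 14.700 = 2.368 m.
Total stopping distance = 4.130 + 2.368 = 6.498 m, vs 12 m available — it stops with 12 − 6.498 = 5.502 m to spare.

Yes — it stops 5.5 m short of the obstacle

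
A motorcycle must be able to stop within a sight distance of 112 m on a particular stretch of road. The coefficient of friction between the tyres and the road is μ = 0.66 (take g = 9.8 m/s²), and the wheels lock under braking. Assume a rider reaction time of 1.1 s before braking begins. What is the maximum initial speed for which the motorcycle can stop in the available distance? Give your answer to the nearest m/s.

a = μg = 0.66 × 9.8 = 6.468 m/s².
Stopping distance: v·t_r + v²/(2a) = 112 with t_r = 1.1 s and a = 6.468 m/s².
So v² + 14.230 v − 1448.83 = 0.
Positive root: v = −a·t_r + √((a·t_r)² + 2a·d) = −7.115 + √(50.623 + 1448.83) = 31.6078 m/s.

Maximum speed ≈ 32 m/s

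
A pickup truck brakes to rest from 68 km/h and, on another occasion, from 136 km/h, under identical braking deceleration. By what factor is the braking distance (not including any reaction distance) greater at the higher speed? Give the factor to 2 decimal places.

Factor ≈ 4.00

Braking distance d = v²/(2a), so with a fixed, d ∝ v².
Factor = (136/68)² = 2.0000² = 4.0000.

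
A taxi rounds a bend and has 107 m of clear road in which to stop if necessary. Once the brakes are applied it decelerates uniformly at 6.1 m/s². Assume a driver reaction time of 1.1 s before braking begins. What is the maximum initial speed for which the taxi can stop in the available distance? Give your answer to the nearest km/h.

Maximum speed ≈ 108 km/h

Stopping distance: v·t_r + v²/(2a) = 107 with t_r = 1.1 s and a = 6.100 m/s².
So v² + 13.420 v − 1305.40 = 0.
Positive root: v = −a·t_r + √((a·t_r)² + 2a·d) = −6.710 + √(45.024 + 1305.40) = 30.0381 m/s.
30.0381 m/s × 3.6 = 108.137 km/h.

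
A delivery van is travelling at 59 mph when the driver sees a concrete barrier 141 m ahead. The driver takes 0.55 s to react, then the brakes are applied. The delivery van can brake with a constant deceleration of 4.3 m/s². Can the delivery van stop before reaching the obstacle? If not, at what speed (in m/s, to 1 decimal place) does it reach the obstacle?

59 mph × 0.44704 = 26.3754 m/s.
Reaction distance = 26.3754 × 0.55 = 14.506 m.
Braking distance = v²/(2a) = 695.662 / 8.600 = 80.891 m.
Total stopping distance = 14.506 + 80.891 = 95.397 m, vs 141 m available — it stops with 141 − 95.397 = 45.603 m to spare.

Yes — it stops about 45.6 m short of the obstacle, so it never reaches it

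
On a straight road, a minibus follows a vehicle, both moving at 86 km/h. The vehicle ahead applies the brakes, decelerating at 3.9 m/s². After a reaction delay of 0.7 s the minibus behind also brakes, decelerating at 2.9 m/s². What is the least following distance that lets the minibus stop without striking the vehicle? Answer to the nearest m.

86 km/h ÷ 3.6 = 23.8889 m/s.
Leader travels v²/(2a_L) = 570.680 / 7.800 = 73.164 m before stopping.
Follower covers v·t_r = 23.8889 × 0.7 = 16.722 m while reacting, then v²/(2a_F) = 570.680 / 5.800 = 98.393 m while braking, for a total of 16.722 + 98.393 = 115.115 m.
Since a_F ≤ a_L and the follower starts braking later, the follower is never slower than the leader, so the closest approach is when both have stopped.
Minimum gap = 115.115 − 73.164 = 41.951 m.

Minimum gap ≈ 42 m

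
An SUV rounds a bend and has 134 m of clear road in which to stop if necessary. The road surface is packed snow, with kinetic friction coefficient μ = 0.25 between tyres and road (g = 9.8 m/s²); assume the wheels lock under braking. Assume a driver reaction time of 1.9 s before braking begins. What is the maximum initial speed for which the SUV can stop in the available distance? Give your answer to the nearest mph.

a = μg = 0.25 × 9.8 = 2.450 m/s².
Stopping distance: v·t_r + v²/(2a) = 134 with t_r = 1.9 s and a = 2.450 m/s².
So v² + 9.310 v − 656.60 = 0.
Positive root: v = −a·t_r + √((a·t_r)² + 2a·d) = −4.655 + √(21.669 + 656.60) = 21.3886 m/s.
21.3886 m/s ÷ 0.44704 = 47.845 mph.

Maximum speed ≈ 48 mph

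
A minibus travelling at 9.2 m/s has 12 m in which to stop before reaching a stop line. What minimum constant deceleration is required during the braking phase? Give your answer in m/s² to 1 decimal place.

v² = 2a·d ⇒ a = v²/(2d) = 9.2000² / (2 × 12.000) = 84.640 / 24.000 = 3.5267 m/s².

Required deceleration ≈ 3.5 m/s²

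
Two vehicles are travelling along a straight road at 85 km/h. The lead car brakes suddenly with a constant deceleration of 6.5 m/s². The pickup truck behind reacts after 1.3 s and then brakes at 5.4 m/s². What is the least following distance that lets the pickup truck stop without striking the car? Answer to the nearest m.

Minimum gap ≈ 39 m

85 km/h ÷ 3.6 = 23.6111 m/s.
Leader travels v²/(2a_L) = 557.484 / 13.000 = 42.883 m before stopping.
Follower covers v·t_r = 23.6111 × 1.3 = 30.694 m while reacting, then v²/(2a_F) = 557.484 / 10.800 = 51.619 m while braking, for a total of 30.694 + 51.619 = 82.313 m.
Since a_F ≤ a_L and the follower starts braking later, the follower is never slower than the leader, so the closest approach is when both have stopped.
Minimum gap = 82.313 − 42.883 = 39.430 m.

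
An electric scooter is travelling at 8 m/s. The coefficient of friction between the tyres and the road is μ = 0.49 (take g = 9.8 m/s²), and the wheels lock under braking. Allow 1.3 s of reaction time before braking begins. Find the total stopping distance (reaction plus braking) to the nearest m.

a = μg = 0.49 × 9.8 = 4.802 m/s².
Reaction distance = v·t_r = 8.0000 × 1.3 = 10.400 m.
Braking distance = v²/(2a) = 8.0000² / (2 × 4.802) = 64.000 / 9.604 = 6.664 m.
Total = 10.400 + 6.664 = 17.064 m.

Total stopping distance ≈ 17 m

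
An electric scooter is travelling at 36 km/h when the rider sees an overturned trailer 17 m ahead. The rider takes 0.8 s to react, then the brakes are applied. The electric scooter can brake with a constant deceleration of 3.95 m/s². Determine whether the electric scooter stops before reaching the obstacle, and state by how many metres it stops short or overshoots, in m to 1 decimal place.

No — it overshoots by 3.7 m

36 km/h ÷ 3.6 = 10.0000 m/s.
Reaction distance = 10.0000 × 0.8 = 8.000 m.
Braking distance = v²/(2a) = 100.000 / 7.900 = 12.658 m.
Total stopping distance = 8.000 + 12.658 = 20.658 m, vs 17 m available — it cannot stop in time and overshoots by 20.658 − 17 = 3.658 m.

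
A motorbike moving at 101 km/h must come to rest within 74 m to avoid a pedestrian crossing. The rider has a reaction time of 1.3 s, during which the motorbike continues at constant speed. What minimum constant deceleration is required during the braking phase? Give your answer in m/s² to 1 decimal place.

101 km/h ÷ 3.6 = 28.0556 m/s.
Distance covered during reaction = 28.0556 × 1.3 = 36.472 m.
Distance available for braking: 74 − 36.472 = 37.528 m.
v² = 2a·d ⇒ a = v²/(2d) = 28.0556² / (2 × 37.528) = 787.117 / 75.056 = 10.4871 m/s².

Required deceleration ≈ 10.5 m/s²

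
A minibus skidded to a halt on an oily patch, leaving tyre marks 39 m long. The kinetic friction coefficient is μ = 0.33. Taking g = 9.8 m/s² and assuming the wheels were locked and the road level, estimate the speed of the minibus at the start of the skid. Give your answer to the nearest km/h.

Initial speed ≈ 57 km/h

Deceleration a = μg = 0.33 × 9.8 = 3.234 m/s².
v = √(2a·d) = √(2 × 3.234 × 39) = √252.252 = 15.8824 m/s.
= 15.8824 × 3.6 = 57.177 km/h.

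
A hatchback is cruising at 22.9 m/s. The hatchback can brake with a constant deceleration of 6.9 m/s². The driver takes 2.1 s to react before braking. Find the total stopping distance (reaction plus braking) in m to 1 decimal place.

Total stopping distance ≈ 86.1 m

Reaction distance = v·t_r = 22.9000 × 2.1 = 48.090 m.
Braking distance = v²/(2a) = 22.9000² / (2 × 6.900) = 524.410 / 13.800 = 38.001 m.
Total = 48.090 + 38.001 = 86.091 m.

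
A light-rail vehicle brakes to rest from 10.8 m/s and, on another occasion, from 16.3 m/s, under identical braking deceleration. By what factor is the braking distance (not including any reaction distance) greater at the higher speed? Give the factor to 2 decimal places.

Factor ≈ 2.28

Braking distance d = v²/(2a), so with a fixed, d ∝ v².
Factor = (16.3/10.8)² = 1.5093² = 2.2780.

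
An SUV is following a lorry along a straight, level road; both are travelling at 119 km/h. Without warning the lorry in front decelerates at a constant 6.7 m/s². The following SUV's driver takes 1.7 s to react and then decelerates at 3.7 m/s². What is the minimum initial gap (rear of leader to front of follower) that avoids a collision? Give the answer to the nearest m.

Minimum gap ≈ 122 m

119 km/h ÷ 3.6 = 33.0556 m/s.
Leader travels v²/(2a_L) = 1092.673 / 13.400 = 81.543 m before stopping.
Follower covers v·t_r = 33.0556 × 1.7 = 56.195 m while reacting, then v²/(2a_F) = 1092.673 / 7.400 = 147.659 m while braking, for a total of 56.195 + 147.659 = 203.854 m.
Since a_F ≤ a_L and the follower starts braking later, the follower is never slower than the leader, so the closest approach is when both have stopped.
Minimum gap = 203.854 − 81.543 = 122.311 m.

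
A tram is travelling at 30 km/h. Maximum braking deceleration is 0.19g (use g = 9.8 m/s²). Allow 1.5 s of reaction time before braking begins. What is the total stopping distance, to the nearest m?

30 km/h ÷ 3.6 = 8.3333 m/s.
a = 0.19 × 9.8 = 1.862 m/s².
Reaction distance = v·t_r = 8.3333 × 1.5 = 12.500 m.
Braking distance = v²/(2a) = 8.3333² / (2 × 1.862) = 69.444 / 3.724 = 18.648 m.
Total = 12.500 + 18.648 = 31.148 m.

Total stopping distance ≈ 31 m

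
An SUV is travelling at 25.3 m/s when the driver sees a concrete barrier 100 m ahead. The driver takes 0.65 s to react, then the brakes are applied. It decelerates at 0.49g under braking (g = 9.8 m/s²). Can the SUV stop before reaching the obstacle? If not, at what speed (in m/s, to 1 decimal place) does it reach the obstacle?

a = 0.49 × 9.8 = 4.802 m/s².
Reaction distance = 25.3000 × 0.65 = 16.445 m.
Braking distance = v²/(2a) = 640.090 / 9.604 = 66.648 m.
Total stopping distance = 16.445 + 66.648 = 83.093 m, vs 100 m available — it stops with 100 − 83.093 = 16.907 m to spare.

Yes — it stops about 16.9 m short of the obstacle, so it never reaches it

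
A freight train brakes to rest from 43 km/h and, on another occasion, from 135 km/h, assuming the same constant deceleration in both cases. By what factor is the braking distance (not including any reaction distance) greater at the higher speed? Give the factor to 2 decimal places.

Braking distance d = v²/(2a), so with a fixed, d ∝ v².
Factor = (135/43)² = 3.1395² = 9.8565.

Factor ≈ 9.86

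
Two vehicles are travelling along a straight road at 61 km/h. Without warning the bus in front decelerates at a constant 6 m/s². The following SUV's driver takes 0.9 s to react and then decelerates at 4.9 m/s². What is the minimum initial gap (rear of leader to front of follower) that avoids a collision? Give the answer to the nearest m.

61 km/h ÷ 3.6 = 16.9444 m/s.
Leader travels v²/(2a_L) = 287.113 / 12.000 = 23.926 m before stopping.
Follower covers v·t_r = 16.9444 × 0.9 = 15.250 m while reacting, then v²/(2a_F) = 287.113 / 9.800 = 29.297 m while braking, for a total of 15.250 + 29.297 = 44.547 m.
Since a_F ≤ a_L and the follower starts braking later, the follower is never slower than the leader, so the closest approach is when both have stopped.
Minimum gap = 44.547 − 23.926 = 20.621 m.

Minimum gap ≈ 21 m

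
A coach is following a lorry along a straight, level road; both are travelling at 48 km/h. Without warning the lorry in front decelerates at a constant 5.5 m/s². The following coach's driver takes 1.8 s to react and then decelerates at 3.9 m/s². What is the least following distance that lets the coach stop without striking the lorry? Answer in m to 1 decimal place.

Minimum gap ≈ 30.6 m

48 km/h ÷ 3.6 = 13.3333 m/s.
Leader travels v²/(2a_L) = 177.777 / 11.000 = 16.162 m before stopping.
Follower covers v·t_r = 13.3333 × 1.8 = 24.000 m while reacting, then v²/(2a_F) = 177.777 / 7.800 = 22.792 m while braking, for a total of 24.000 + 22.792 = 46.792 m.
Since a_F ≤ a_L and the follower starts braking later, the follower is never slower than the leader, so the closest approach is when both have stopped.
Minimum gap = 46.792 − 16.162 = 30.630 m.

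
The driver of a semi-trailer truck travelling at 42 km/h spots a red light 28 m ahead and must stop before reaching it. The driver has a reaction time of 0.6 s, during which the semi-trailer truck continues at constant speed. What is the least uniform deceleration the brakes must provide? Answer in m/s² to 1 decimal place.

Required deceleration ≈ 3.2 m/s²

42 km/h ÷ 3.6 = 11.6667 m/s.
Distance covered during reaction = 11.6667 × 0.6 = 7.000 m.
Distance available for braking: 28 − 7.000 = 21.000 m.
v² = 2a·d ⇒ a = v²/(2d) = 11.6667² / (2 × 21.000) = 136.112 / 42.000 = 3.2408 m/s².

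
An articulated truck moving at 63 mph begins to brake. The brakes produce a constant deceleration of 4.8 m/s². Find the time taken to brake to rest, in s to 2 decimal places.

Braking time ≈ 5.87 s

63 mph × 0.44704 = 28.1635 m/s.
Braking time = v/a = 28.1635 / 4.800 = 5.867 s.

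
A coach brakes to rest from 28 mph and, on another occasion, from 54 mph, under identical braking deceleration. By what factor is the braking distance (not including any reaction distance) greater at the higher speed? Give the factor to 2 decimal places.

Braking distance d = v²/(2a), so with a fixed, d ∝ v².
Factor = (54/28)² = 1.9286² = 3.7195.

Factor ≈ 3.72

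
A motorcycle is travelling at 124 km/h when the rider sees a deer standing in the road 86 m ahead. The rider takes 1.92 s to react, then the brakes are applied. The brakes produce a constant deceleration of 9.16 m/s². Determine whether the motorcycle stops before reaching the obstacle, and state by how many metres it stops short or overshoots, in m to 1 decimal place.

No — it overshoots by 44.9 m

124 km/h ÷ 3.6 = 34.4444 m/s.
Reaction distance = 34.4444 × 1.92 = 66.133 m.
Braking distance = v²/(2a) = 1186.417 / 18.320 = 64.761 m.
Total stopping distance = 66.133 + 64.761 = 130.894 m, vs 86 m available — it cannot stop in time and overshoots by 130.894 − 86 = 44.894 m.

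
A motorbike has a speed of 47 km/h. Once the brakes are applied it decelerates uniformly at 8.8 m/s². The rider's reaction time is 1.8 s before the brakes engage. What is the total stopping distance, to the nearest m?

Total stopping distance ≈ 33 m

47 km/h ÷ 3.6 = 13.0556 m/s.
Reaction distance = v·t_r = 13.0556 × 1.8 = 23.500 m.
Braking distance = v²/(2a) = 13.0556² / (2 × 8.800) = 170.449 / 17.600 = 9.685 m.
Total = 23.500 + 9.685 = 33.185 m.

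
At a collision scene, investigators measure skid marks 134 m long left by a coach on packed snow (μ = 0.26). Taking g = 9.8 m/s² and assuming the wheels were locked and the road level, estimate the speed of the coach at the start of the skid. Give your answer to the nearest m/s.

Deceleration a = μg = 0.26 × 9.8 = 2.548 m/s².
v = √(2a·d) = √(2 × 2.548 × 134) = √682.864 = 26.1317 m/s.

Initial speed ≈ 26 m/s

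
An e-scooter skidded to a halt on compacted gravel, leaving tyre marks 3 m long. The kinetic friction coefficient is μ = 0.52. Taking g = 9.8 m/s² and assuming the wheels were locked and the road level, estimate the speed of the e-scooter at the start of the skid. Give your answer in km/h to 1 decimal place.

Initial speed ≈ 19.9 km/h

Deceleration a = μg = 0.52 × 9.8 = 5.096 m/s².
v = √(2a·d) = √(2 × 5.096 × 3) = √30.576 = 5.5296 m/s.
= 5.5296 × 3.6 = 19.907 km/h.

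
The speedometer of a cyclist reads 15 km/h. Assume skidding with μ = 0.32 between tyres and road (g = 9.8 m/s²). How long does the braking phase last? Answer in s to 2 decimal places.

15 km/h ÷ 3.6 = 4.1667 m/s.
a = μg = 0.32 × 9.8 = 3.136 m/s².
Braking time = v/a = 4.1667 / 3.136 = 1.329 s.

Braking time ≈ 1.33 s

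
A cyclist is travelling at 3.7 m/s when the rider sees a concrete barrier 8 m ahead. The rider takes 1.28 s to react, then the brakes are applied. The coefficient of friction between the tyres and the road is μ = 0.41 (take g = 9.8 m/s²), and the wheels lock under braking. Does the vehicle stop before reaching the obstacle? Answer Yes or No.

Yes

a = μg = 0.41 × 9.8 = 4.018 m/s².
Reaction distance = 3.7000 × 1.28 = 4.736 m.
Braking distance = v²/(2a) = 13.690 / 8.036 = 1.704 m.
Total stopping distance = 4.736 + 1.704 = 6.440 m, vs 8 m available — it stops with 8 − 6.440 = 1.560 m to spare.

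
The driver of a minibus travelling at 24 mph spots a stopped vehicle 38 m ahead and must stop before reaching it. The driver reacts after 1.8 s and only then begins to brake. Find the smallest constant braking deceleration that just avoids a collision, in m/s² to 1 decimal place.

24 mph × 0.44704 = 10.7290 m/s.
Distance covered during reaction = 10.7290 × 1.8 = 19.312 m.
Distance available for braking: 38 − 19.312 = 18.688 m.
v² = 2a·d ⇒ a = v²/(2d) = 10.7290² / (2 × 18.688) = 115.111 / 37.376 = 3.0798 m/s².

Required deceleration ≈ 3.1 m/s²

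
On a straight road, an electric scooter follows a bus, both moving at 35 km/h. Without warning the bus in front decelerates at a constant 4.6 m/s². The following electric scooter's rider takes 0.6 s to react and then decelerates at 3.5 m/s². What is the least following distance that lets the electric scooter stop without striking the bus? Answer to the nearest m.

Minimum gap ≈ 9 m

35 km/h ÷ 3.6 = 9.7222 m/s.
Leader travels v²/(2a_L) = 94.521 / 9.200 = 10.274 m before stopping.
Follower covers v·t_r = 9.7222 × 0.6 = 5.833 m while reacting, then v²/(2a_F) = 94.521 / 7.000 = 13.503 m while braking, for a total of 5.833 + 13.503 = 19.336 m.
Since a_F ≤ a_L and the follower starts braking later, the follower is never slower than the leader, so the closest approach is when both have stopped.
Minimum gap = 19.336 − 10.274 = 9.062 m.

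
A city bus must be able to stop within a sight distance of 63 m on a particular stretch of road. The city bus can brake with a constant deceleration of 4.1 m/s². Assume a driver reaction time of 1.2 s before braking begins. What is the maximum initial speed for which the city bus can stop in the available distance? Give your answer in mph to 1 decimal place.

Stopping distance: v·t_r + v²/(2a) = 63 with t_r = 1.2 s and a = 4.100 m/s².
So v² + 9.840 v − 516.60 = 0.
Positive root: v = −a·t_r + √((a·t_r)² + 2a·d) = −4.920 + √(24.206 + 516.60) = 18.3352 m/s.
18.3352 m/s ÷ 0.44704 = 41.015 mph.

Maximum speed ≈ 41.0 mph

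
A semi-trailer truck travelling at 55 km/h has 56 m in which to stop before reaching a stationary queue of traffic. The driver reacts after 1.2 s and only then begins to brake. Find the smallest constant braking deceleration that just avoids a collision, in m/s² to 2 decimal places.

Required deceleration ≈ 3.10 m/s²

55 km/h ÷ 3.6 = 15.2778 m/s.
Distance covered during reaction = 15.2778 × 1.2 = 18.333 m.
Distance available for braking: 56 − 18.333 = 37.667 m.
v² = 2a·d ⇒ a = v²/(2d) = 15.2778² / (2 × 37.667) = 233.411 / 75.334 = 3.0983 m/s².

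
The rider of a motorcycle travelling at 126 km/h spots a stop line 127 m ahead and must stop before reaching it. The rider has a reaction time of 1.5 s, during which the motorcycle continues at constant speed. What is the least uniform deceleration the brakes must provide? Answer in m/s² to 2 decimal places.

Required deceleration ≈ 8.22 m/s²

126 km/h ÷ 3.6 = 35.0000 m/s.
Distance covered during reaction = 35.0000 × 1.5 = 52.500 m.
Distance available for braking: 127 − 52.500 = 74.500 m.
v² = 2a·d ⇒ a = v²/(2d) = 35.0000² / (2 × 74.500) = 1225.000 / 149.000 = 8.2215 m/s².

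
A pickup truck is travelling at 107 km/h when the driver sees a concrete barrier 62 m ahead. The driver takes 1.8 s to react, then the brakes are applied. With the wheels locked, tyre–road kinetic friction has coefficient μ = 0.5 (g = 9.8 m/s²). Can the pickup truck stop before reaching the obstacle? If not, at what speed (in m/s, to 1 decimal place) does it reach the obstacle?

No — it strikes the obstacle at 28.3 m/s

107 km/h ÷ 3.6 = 29.7222 m/s.
a = μg = 0.5 × 9.8 = 4.900 m/s².
Reaction distance = 29.7222 × 1.8 = 53.500 m.
Braking distance needed to stop: v²/(2a) = 883.409 / 9.800 = 90.144 m, so total needed = 53.500 + 90.144 = 143.644 m > 62 m — it cannot stop.
Distance remaining when braking begins: 62 − 53.500 = 8.500 m.
v² = v₀² − 2a·d = 883.409 − 2 × 4.900 × 8.500 = 800.109 m²/s².
v = √800.109 = 28.286 m/s.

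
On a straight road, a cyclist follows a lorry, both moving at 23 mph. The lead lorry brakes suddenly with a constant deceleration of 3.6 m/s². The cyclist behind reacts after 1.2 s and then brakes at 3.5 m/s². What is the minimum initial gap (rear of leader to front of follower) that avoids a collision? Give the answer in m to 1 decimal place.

Minimum gap ≈ 12.8 m

23 mph × 0.44704 = 10.2819 m/s.
Leader travels v²/(2a_L) = 105.717 / 7.200 = 14.683 m before stopping.
Follower covers v·t_r = 10.2819 × 1.2 = 12.338 m while reacting, then v²/(2a_F) = 105.717 / 7.000 = 15.102 m while braking, for a total of 12.338 + 15.102 = 27.440 m.
Since a_F ≤ a_L and the follower starts braking later, the follower is never slower than the leader, so the closest approach is when both have stopped.
Minimum gap = 27.440 − 14.683 = 12.757 m.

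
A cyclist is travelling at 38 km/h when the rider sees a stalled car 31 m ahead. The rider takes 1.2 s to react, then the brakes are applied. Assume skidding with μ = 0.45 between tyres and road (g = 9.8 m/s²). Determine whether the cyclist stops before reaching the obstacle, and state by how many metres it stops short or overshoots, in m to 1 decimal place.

Yes — it stops 5.7 m short of the obstacle

38 km/h ÷ 3.6 = 10.5556 m/s.
a = μg = 0.45 × 9.8 = 4.410 m/s².
Reaction distance = 10.5556 × 1.2 = 12.667 m.
Braking distance = v²/(2a) = 111.421 / 8.820 = 12.633 m.
Total stopping distance = 12.667 + 12.633 = 25.300 m, vs 31 m available — it stops with 31 − 25.300 = 5.700 m to spare.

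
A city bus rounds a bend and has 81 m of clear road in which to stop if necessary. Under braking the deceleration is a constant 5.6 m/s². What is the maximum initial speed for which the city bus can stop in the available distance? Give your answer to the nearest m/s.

Maximum speed ≈ 30 m/s

v²/(2a) = d ⇒ v = √(2 × 5.600 × 81) = √907.20 = 30.1198 m/s.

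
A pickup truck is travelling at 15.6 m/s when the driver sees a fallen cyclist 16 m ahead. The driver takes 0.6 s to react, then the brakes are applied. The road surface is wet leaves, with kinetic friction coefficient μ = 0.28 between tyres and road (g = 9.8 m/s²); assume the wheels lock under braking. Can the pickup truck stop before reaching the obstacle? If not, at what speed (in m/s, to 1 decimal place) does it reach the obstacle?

No — it strikes the obstacle at 14.4 m/s

a = μg = 0.28 × 9.8 = 2.744 m/s².
Reaction distance = 15.6000 × 0.6 = 9.360 m.
Braking distance needed to stop: v²/(2a) = 243.360 / 5.488 = 44.344 m, so total needed = 9.360 + 44.344 = 53.704 m > 16 m — it cannot stop.
Distance remaining when braking begins: 16 − 9.360 = 6.640 m.
v² = v₀² − 2a·d = 243.360 − 2 × 2.744 × 6.640 = 206.920 m²/s².
v = √206.920 = 14.385 m/s.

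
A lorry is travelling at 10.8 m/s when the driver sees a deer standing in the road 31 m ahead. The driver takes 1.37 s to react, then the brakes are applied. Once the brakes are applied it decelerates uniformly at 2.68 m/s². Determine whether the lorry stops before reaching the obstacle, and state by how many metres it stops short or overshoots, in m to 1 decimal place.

No — it overshoots by 5.6 m

Reaction distance = 10.8000 × 1.37 = 14.796 m.
Braking distance = v²/(2a) = 116.640 / 5.360 = 21.761 m.
Total stopping distance = 14.796 + 21.761 = 36.557 m, vs 31 m available — it cannot stop in time and overshoots by 36.557 − 31 = 5.557 m.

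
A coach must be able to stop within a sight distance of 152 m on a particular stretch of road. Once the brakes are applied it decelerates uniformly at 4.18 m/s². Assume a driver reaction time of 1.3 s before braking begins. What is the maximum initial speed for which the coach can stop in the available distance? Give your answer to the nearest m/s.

Stopping distance: v·t_r + v²/(2a) = 152 with t_r = 1.3 s and a = 4.180 m/s².
So v² + 10.868 v − 1270.72 = 0.
Positive root: v = −a·t_r + √((a·t_r)² + 2a·d) = −5.434 + √(29.528 + 1270.72) = 30.6250 m/s.

Maximum speed ≈ 31 m/s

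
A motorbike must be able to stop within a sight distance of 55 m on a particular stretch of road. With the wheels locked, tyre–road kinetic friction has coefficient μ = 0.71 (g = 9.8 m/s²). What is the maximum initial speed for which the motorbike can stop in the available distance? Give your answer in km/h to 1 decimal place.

Maximum speed ≈ 99.6 km/h

a = μg = 0.71 × 9.8 = 6.958 m/s².
v²/(2a) = d ⇒ v = √(2 × 6.958 × 55) = √765.38 = 27.6655 m/s.
27.6655 m/s × 3.6 = 99.596 km/h.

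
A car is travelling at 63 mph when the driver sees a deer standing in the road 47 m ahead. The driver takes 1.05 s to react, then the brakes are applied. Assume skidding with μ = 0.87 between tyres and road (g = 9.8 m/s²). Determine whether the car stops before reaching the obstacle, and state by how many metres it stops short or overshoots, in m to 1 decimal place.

No — it overshoots by 29.1 m

63 mph × 0.44704 = 28.1635 m/s.
a = μg = 0.87 × 9.8 = 8.526 m/s².
Reaction distance = 28.1635 × 1.05 = 29.572 m.
Braking distance = v²/(2a) = 793.183 / 17.052 = 46.516 m.
Total stopping distance = 29.572 + 46.516 = 76.088 m, vs 47 m available — it cannot stop in time and overshoots by 76.088 − 47 = 29.088 m.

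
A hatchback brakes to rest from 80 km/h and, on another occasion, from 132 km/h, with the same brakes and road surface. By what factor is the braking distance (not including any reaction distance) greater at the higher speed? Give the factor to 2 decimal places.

Braking distance d = v²/(2a), so with a fixed, d ∝ v².
Factor = (132/80)² = 1.6500² = 2.7225.

Factor ≈ 2.72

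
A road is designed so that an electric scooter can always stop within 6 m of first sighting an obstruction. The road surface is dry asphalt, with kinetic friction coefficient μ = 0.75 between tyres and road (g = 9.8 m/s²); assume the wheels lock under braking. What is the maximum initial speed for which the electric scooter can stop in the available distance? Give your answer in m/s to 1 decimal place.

Maximum speed ≈ 9.4 m/s

a = μg = 0.75 × 9.8 = 7.350 m/s².
v²/(2a) = d ⇒ v = √(2 × 7.350 × 6) = √88.20 = 9.3915 m/s.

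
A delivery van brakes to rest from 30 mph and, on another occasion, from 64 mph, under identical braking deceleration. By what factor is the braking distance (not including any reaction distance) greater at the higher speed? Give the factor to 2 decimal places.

Factor ≈ 4.55

Braking distance d = v²/(2a), so with a fixed, d ∝ v².
Factor = (64/30)² = 2.1333² = 4.5510.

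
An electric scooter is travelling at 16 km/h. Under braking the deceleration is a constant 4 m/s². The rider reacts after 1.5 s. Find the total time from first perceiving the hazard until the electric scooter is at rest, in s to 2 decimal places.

16 km/h ÷ 3.6 = 4.4444 m/s.
Braking time = v/a = 4.4444 / 4.000 = 1.111 s.
Total = 1.5 + 1.111 = 2.611 s.

Total time ≈ 2.61 s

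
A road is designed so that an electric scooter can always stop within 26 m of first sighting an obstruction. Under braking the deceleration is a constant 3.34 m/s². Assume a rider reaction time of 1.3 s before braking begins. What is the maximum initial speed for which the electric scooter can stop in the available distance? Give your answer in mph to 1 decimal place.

Stopping distance: v·t_r + v²/(2a) = 26 with t_r = 1.3 s and a = 3.340 m/s².
So v² + 8.684 v − 173.68 = 0.
Positive root: v = −a·t_r + √((a·t_r)² + 2a·d) = −4.342 + √(18.853 + 173.68) = 9.5336 m/s.
9.5336 m/s ÷ 0.44704 = 21.326 mph.

Maximum speed ≈ 21.3 mph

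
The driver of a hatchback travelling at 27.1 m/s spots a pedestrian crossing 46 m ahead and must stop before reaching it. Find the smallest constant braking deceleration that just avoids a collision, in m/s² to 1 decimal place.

Required deceleration ≈ 8.0 m/s²

v² = 2a·d ⇒ a = v²/(2d) = 27.1000² / (2 × 46.000) = 734.410 / 92.000 = 7.9827 m/s².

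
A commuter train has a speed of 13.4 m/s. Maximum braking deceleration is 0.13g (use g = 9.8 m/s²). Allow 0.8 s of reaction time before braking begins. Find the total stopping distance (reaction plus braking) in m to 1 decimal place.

Total stopping distance ≈ 81.2 m

a = 0.13 × 9.8 = 1.274 m/s².
Reaction distance = v·t_r = 13.4000 × 0.8 = 10.720 m.
Braking distance = v²/(2a) = 13.4000² / (2 × 1.274) = 179.560 / 2.548 = 70.471 m.
Total = 10.720 + 70.471 = 81.191 m.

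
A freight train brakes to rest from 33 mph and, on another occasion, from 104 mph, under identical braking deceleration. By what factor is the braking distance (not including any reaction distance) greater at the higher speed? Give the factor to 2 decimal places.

Braking distance d = v²/(2a), so with a fixed, d ∝ v².
Factor = (104/33)² = 3.1515² = 9.9320.

Factor ≈ 9.93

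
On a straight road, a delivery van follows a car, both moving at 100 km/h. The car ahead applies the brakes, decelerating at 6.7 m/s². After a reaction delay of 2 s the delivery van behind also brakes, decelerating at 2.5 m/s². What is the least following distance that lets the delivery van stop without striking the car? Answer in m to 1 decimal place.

100 km/h ÷ 3.6 = 27.7778 m/s.
Leader travels v²/(2a_L) = 771.606 / 13.400 = 57.583 m before stopping.
Follower covers v·t_r = 27.7778 × 2 = 55.556 m while reacting, then v²/(2a_F) = 771.606 / 5.000 = 154.321 m while braking, for a total of 55.556 + 154.321 = 209.877 m.
Since a_F ≤ a_L and the follower starts braking later, the follower is never slower than the leader, so the closest approach is when both have stopped.
Minimum gap = 209.877 − 57.583 = 152.294 m.

Minimum gap ≈ 152.3 m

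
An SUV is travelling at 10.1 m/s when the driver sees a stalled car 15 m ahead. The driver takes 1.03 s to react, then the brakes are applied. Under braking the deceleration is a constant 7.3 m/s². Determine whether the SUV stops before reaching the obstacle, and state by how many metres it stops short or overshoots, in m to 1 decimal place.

No — it overshoots by 2.4 m

Reaction distance = 10.1000 × 1.03 = 10.403 m.
Braking distance = v²/(2a) = 102.010 / 14.600 = 6.987 m.
Total stopping distance = 10.403 + 6.987 = 17.390 m, vs 15 m available — it cannot stop in time and overshoots by 17.390 − 15 = 2.390 m.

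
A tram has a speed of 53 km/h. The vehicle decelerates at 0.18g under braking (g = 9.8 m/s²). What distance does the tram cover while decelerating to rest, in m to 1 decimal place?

53 km/h ÷ 3.6 = 14.7222 m/s.
a = 0.18 × 9.8 = 1.764 m/s².
Braking distance = v²/(2a) = 14.7222² / (2 × 1.764) = 216.743 / 3.528 = 61.435 m.

Braking distance ≈ 61.4 m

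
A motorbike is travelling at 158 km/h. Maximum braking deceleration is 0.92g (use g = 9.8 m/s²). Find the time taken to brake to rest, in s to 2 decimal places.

158 km/h ÷ 3.6 = 43.8889 m/s.
a = 0.92 × 9.8 = 9.016 m/s².
Braking time = v/a = 43.8889 / 9.016 = 4.868 s.

Braking time ≈ 4.87 s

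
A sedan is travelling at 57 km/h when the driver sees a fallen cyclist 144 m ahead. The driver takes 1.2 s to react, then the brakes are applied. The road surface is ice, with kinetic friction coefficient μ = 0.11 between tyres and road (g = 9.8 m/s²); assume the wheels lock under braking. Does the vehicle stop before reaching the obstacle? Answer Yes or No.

57 km/h ÷ 3.6 = 15.8333 m/s.
a = μg = 0.11 × 9.8 = 1.078 m/s².
Reaction distance = 15.8333 × 1.2 = 19.000 m.
Braking distance = v²/(2a) = 250.693 / 2.156 = 116.277 m.
Total stopping distance = 19.000 + 116.277 = 135.277 m, vs 144 m available — it stops with 144 − 135.277 = 8.723 m to spare.

Yes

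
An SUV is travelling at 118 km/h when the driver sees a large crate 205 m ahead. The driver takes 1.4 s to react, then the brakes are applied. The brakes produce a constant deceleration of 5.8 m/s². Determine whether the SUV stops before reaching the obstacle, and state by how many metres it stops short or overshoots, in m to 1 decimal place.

Yes — it stops 66.5 m short of the obstacle

118 km/h ÷ 3.6 = 32.7778 m/s.
Reaction distance = 32.7778 × 1.4 = 45.889 m.
Braking distance = v²/(2a) = 1074.384 / 11.600 = 92.619 m.
Total stopping distance = 45.889 + 92.619 = 138.508 m, vs 205 m available — it stops with 205 − 138.508 = 66.492 m to spare.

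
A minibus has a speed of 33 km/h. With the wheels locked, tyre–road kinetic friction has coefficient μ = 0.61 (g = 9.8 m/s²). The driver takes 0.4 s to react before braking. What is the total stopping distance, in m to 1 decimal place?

Total stopping distance ≈ 10.7 m

33 km/h ÷ 3.6 = 9.1667 m/s.
a = μg = 0.61 × 9.8 = 5.978 m/s².
Reaction distance = v·t_r = 9.1667 × 0.4 = 3.667 m.
Braking distance = v²/(2a) = 9.1667² / (2 × 5.978) = 84.028 / 11.956 = 7.028 m.
Total = 3.667 + 7.028 = 10.695 m.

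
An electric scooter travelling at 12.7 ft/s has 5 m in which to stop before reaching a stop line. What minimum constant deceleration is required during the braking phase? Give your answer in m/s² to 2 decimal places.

Required deceleration ≈ 1.50 m/s²

12.7 ft/s × 0.3048 = 3.8710 m/s.
v² = 2a·d ⇒ a = v²/(2d) = 3.8710² / (2 × 5.000) = 14.985 / 10.000 = 1.4985 m/s².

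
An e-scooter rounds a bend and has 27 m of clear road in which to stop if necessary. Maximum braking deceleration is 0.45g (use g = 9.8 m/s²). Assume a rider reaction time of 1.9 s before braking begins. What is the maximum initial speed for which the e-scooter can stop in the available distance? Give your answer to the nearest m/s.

Maximum speed ≈ 9 m/s

a = 0.45 × 9.8 = 4.410 m/s².
Stopping distance: v·t_r + v²/(2a) = 27 with t_r = 1.9 s and a = 4.410 m/s².
So v² + 16.758 v − 238.14 = 0.
Positive root: v = −a·t_r + √((a·t_r)² + 2a·d) = −8.379 + √(70.208 + 238.14) = 9.1808 m/s.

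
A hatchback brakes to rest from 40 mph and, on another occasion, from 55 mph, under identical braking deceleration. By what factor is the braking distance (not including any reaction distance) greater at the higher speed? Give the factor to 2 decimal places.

Factor ≈ 1.89

Braking distance d = v²/(2a), so with a fixed, d ∝ v².
Factor = (55/40)² = 1.3750² = 1.8906.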